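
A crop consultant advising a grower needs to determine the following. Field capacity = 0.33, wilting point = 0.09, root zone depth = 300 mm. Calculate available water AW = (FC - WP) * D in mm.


AW = (FC - WP) * D
   = (0.33 - 0.09) * 300
   = 0.24 * 300
   = 72 mm


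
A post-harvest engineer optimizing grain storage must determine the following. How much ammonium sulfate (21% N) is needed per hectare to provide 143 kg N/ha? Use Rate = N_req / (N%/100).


Rate = N_required / (N_content / 100)
     = 143 / (21 / 100)
     = 143 / 0.21
     = 680.95 kg/ha


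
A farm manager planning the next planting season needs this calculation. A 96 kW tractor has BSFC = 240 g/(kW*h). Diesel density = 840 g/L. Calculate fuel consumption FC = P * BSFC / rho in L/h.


FC = P * BSFC / rho_fuel
   = 96 * 240 / 840
   = 23040 / 840
   = 27.43 L/h


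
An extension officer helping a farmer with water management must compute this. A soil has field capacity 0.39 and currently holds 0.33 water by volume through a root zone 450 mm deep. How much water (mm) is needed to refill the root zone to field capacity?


SMD = (FC - theta) * D
    = (0.39 - 0.33) * 450
    = 0.060 * 450
    = 27 mm


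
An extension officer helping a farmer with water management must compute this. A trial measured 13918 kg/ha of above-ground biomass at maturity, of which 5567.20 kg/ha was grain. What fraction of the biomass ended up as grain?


HI = grain_yield / biomass
   = 5567.20 / 13918
   = 0.40


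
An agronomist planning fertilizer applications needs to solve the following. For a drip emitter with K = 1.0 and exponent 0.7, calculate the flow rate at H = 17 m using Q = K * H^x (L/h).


Q = K * H^x
  = 1.0 * 17^0.7
  = 1.0 * 7.2663
  = 7.27 L/h


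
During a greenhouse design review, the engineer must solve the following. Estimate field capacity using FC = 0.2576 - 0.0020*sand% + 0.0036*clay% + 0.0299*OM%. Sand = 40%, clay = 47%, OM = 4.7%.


FC = 0.2576 - 0.0020*40 + 0.0036*47 + 0.0299*4.7
   = 0.2576 - 0.0800 + 0.1692 + 0.1405
   = 0.4873


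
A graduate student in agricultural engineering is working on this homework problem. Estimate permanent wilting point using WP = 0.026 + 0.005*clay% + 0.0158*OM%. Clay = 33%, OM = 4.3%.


WP = 0.026 + 0.005*33 + 0.0158*4.3
   = 0.026 + 0.1650 + 0.0679
   = 0.2589


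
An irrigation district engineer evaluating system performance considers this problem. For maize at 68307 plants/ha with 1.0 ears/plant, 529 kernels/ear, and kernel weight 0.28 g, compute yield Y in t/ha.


Y = density * ears * kernels * kw
  = 68307 * 1.0 * 529 * 0.28 g/ha
  = 10117632.84 g/ha
  = 10117.63 kg/ha = 10.12 t/ha


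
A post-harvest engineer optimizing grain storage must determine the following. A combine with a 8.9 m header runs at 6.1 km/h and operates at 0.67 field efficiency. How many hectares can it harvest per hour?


C = w * v * eta_f / 10
  = 8.9 * 6.1 * 0.67 / 10
  = 36.37 / 10
  = 3.64 ha/h


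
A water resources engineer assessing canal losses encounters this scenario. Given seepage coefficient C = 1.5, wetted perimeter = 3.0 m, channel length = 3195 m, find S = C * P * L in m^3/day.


S = C * P * L
  = 1.5 * 3.0 * 3195
  = 14377.50 m^3/day


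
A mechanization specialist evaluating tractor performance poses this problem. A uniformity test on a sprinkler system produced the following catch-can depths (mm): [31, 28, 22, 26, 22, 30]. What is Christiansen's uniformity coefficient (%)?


xbar = 159 / 6 = 26.500
sum|xi - xbar| = 19
CU = 100 * (1 - 19 / (6 * 26.500))
   = 100 * (1 - 0.1195)
   = 88.05%


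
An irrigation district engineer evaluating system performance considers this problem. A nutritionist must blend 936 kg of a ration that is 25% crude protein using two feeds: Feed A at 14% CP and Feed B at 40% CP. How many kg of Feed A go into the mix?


parts_A = CP_b - target = 40 - 25 = 15
parts_B = target - CP_a = 25 - 14 = 11
total_parts = 15 + 11 = 26
Feed A = 936 * 15 / 26 = 540 kg
Feed B = 936 * 11 / 26 = 396 kg

540 kg


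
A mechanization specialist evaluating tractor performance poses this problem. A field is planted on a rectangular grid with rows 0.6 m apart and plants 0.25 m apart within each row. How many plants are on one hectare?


D = 10000 / (row_sp * plant_sp)
  = 10000 / (0.6 * 0.25)
  = 10000 / 0.1500
  = 66666.67 plants/ha


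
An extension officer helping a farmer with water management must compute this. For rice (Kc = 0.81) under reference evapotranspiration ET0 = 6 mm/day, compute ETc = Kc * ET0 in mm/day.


ETc = Kc * ET0
    = 0.81 * 6
    = 4.86 mm/day


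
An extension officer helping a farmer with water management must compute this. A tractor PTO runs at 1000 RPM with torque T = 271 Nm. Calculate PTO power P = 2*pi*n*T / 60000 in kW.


P = 2*pi*n*T / 60000
  = 2*pi * 1000 * 271 / 60000
  = 1702743.22 / 60000
  = 28.38 kW


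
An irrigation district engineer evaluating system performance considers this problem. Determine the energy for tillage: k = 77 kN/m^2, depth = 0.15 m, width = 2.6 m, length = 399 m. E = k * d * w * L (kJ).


E = k * d * w * L
  = 77 * 0.15 * 2.6 * 399
  = 11981.97 kJ


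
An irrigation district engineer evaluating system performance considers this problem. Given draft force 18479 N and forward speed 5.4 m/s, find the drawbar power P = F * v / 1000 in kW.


P = F * v / 1000
  = 18479 * 5.4 / 1000
  = 99786.60 / 1000
  = 99.79 kW


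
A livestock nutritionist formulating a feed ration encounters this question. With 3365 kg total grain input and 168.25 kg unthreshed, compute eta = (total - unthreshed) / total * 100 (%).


eta = (total - unthreshed) / total * 100
    = (3365 - 168.25) / 3365 * 100
    = 3196.75 / 3365 * 100
    = 95%


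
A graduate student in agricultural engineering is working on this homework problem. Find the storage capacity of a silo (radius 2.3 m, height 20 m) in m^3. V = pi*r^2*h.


V = pi * r^2 * h
  = pi * 2.3^2 * 20
  = pi * 5.29 * 20
  = 332.38 m^3


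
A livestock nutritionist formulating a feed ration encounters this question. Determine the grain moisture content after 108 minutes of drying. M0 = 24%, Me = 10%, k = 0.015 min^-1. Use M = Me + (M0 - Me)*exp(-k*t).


M = Me + (M0 - Me) * e^(-k*t)
  = 10 + (24 - 10) * e^(-0.015*108)
  = 10 + 14 * e^(-1.620)
  = 10 + 14 * 0.19790
  = 10 + 2.7706
  = 12.77%


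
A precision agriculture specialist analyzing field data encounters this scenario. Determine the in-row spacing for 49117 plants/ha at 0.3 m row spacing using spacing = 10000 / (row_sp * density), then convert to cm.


spacing = 10000 / (row_sp * density)
        = 10000 / (0.3 * 49117)
        = 10000 / 14735.10
        = 0.67865 m = 67.87 cm


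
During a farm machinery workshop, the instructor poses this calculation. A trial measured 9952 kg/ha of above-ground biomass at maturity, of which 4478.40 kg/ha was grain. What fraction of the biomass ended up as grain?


HI = grain_yield / biomass
   = 4478.40 / 9952
   = 0.45


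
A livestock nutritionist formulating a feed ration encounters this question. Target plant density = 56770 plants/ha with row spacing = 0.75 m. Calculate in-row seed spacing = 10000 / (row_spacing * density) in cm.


spacing = 10000 / (row_sp * density)
        = 10000 / (0.75 * 56770)
        = 10000 / 42577.50
        = 0.23487 m = 23.49 cm


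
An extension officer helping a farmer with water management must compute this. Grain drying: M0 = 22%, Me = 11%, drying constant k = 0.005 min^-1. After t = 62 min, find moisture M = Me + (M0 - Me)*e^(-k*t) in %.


M = Me + (M0 - Me) * e^(-k*t)
  = 11 + (22 - 11) * e^(-0.005*62)
  = 11 + 11 * e^(-0.310)
  = 11 + 11 * 0.73345
  = 11 + 8.0679
  = 19.07%


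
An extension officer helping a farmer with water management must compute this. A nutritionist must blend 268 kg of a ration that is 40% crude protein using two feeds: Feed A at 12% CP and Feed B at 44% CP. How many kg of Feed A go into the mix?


parts_A = CP_b - target = 44 - 40 = 4
parts_B = target - CP_a = 40 - 12 = 28
total_parts = 4 + 28 = 32
Feed A = 268 * 4 / 32 = 33.50 kg
Feed B = 268 * 28 / 32 = 234.50 kg

33.50 kg


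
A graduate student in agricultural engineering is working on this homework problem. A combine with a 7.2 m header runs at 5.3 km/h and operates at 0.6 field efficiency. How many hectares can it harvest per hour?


C = w * v * eta_f / 10
  = 7.2 * 5.3 * 0.6 / 10
  = 22.90 / 10
  = 2.29 ha/h


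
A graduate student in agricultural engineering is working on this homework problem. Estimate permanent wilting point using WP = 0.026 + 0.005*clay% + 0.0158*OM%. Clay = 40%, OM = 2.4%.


WP = 0.026 + 0.005*40 + 0.0158*2.4
   = 0.026 + 0.2000 + 0.0379
   = 0.2639


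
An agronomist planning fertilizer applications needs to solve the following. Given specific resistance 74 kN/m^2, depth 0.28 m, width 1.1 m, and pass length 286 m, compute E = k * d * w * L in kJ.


E = k * d * w * L
  = 74 * 0.28 * 1.1 * 286
  = 6518.51 kJ


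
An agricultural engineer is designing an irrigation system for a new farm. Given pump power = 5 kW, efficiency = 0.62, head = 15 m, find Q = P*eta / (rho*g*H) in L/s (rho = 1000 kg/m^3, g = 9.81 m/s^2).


Q = (P * 1000 * eta) / (rho * g * H)
  = (5 * 1000 * 0.62) / (1000 * 9.81 * 15)
  = 3100 / 147150
  = 0.02107 m^3/s = 21.07 L/s


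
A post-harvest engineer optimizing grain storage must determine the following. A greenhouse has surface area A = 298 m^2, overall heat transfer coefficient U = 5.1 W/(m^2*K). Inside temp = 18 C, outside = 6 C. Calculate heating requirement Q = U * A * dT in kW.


dT = 18 - (6) = 12 K
Q = U * A * dT
  = 5.1 * 298 * 12
  = 18237.60 W = 18.24 kW


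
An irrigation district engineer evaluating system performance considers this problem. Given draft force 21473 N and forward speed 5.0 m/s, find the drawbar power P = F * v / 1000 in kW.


P = F * v / 1000
  = 21473 * 5.0 / 1000
  = 107365 / 1000
  = 107.37 kW


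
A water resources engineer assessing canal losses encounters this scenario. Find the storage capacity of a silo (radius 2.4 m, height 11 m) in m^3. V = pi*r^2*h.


V = pi * r^2 * h
  = pi * 2.4^2 * 11
  = pi * 5.76 * 11
  = 199.05 m^3


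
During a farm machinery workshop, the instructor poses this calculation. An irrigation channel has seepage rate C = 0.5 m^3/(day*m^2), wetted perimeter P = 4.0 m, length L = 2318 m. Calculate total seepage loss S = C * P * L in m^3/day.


S = C * P * L
  = 0.5 * 4.0 * 2318
  = 4636 m^3/day


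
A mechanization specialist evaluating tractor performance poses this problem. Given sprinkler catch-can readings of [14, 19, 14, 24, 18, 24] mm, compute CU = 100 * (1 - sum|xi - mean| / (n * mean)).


xbar = 113 / 6 = 18.833
sum|xi - xbar| = 21
CU = 100 * (1 - 21 / (6 * 18.833))
   = 100 * (1 - 0.1858)
   = 81.42%


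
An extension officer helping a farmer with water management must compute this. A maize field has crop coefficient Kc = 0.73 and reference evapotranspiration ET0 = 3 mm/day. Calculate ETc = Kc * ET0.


ETc = Kc * ET0
    = 0.73 * 3
    = 2.19 mm/day


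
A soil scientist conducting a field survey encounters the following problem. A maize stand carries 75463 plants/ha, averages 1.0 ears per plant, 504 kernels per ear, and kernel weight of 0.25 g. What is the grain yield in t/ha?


Y = density * ears * kernels * kw
  = 75463 * 1.0 * 504 * 0.25 g/ha
  = 9508338 g/ha
  = 9508.34 kg/ha = 9.51 t/ha


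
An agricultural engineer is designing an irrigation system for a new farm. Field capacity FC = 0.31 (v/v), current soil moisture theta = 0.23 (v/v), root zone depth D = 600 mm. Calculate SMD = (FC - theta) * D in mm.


SMD = (FC - theta) * D
    = (0.31 - 0.23) * 600
    = 0.080 * 600
    = 48 mm


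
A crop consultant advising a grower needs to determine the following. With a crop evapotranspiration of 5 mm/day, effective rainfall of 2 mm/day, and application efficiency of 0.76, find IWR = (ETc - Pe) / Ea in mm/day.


IWR = (ETc - Pe) / Ea
    = (5 - 2) / 0.76
    = 3 / 0.76
    = 3.95 mm/day


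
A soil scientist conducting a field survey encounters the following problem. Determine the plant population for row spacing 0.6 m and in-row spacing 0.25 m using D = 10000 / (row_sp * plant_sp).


D = 10000 / (row_sp * plant_sp)
  = 10000 / (0.6 * 0.25)
  = 10000 / 0.1500
  = 66666.67 plants/ha


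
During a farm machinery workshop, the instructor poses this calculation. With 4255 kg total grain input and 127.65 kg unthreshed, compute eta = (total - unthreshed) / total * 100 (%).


eta = (total - unthreshed) / total * 100
    = (4255 - 127.65) / 4255 * 100
    = 4127.35 / 4255 * 100
    = 97%


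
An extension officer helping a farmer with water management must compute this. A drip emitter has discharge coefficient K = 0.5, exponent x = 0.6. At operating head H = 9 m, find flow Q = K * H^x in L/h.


Q = K * H^x
  = 0.5 * 9^0.6
  = 0.5 * 3.7372
  = 1.87 L/h


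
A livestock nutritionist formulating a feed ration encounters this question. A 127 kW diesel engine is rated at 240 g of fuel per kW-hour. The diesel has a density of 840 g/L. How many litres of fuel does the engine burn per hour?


FC = P * BSFC / rho_fuel
   = 127 * 240 / 840
   = 30480 / 840
   = 36.29 L/h


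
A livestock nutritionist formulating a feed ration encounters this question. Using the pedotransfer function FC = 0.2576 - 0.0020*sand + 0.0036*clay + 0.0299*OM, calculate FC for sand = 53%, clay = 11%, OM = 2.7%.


FC = 0.2576 - 0.0020*53 + 0.0036*11 + 0.0299*2.7
   = 0.2576 - 0.1060 + 0.0396 + 0.0807
   = 0.2719


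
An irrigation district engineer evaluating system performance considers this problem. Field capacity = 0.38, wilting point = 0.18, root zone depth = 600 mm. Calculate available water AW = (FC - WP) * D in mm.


AW = (FC - WP) * D
   = (0.38 - 0.18) * 600
   = 0.20 * 600
   = 120 mm


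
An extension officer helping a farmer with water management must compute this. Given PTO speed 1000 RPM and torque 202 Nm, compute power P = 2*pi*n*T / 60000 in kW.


P = 2*pi*n*T / 60000
  = 2*pi * 1000 * 202 / 60000
  = 1269203.43 / 60000
  = 21.15 kW


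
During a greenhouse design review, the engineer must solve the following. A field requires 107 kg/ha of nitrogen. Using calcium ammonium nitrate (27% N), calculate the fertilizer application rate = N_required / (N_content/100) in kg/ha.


Rate = N_required / (N_content / 100)
     = 107 / (27 / 100)
     = 107 / 0.27
     = 396.30 kg/ha


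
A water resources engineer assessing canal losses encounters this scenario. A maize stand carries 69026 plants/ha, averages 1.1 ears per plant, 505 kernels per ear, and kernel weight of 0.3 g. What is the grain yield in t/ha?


Y = density * ears * kernels * kw
  = 69026 * 1.1 * 505 * 0.3 g/ha
  = 11503182.90 g/ha
  = 11503.18 kg/ha = 11.50 t/ha


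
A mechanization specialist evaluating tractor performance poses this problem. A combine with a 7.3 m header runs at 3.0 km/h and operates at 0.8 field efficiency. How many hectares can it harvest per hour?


C = w * v * eta_f / 10
  = 7.3 * 3.0 * 0.8 / 10
  = 17.52 / 10
  = 1.75 ha/h


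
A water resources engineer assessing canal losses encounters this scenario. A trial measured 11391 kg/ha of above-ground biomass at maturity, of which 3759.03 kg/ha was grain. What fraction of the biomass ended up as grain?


HI = grain_yield / biomass
   = 3759.03 / 11391
   = 0.33


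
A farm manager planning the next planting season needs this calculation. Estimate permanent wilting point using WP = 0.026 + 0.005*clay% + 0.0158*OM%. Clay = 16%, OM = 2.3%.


WP = 0.026 + 0.005*16 + 0.0158*2.3
   = 0.026 + 0.0800 + 0.0363
   = 0.1423


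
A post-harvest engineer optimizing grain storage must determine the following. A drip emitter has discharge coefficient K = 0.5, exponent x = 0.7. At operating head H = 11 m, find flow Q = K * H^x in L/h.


Q = K * H^x
  = 0.5 * 11^0.7
  = 0.5 * 5.3577
  = 2.68 L/h


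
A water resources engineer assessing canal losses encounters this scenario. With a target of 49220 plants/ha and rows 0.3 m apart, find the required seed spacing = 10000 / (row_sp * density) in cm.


spacing = 10000 / (row_sp * density)
        = 10000 / (0.3 * 49220)
        = 10000 / 14766
        = 0.67723 m = 67.72 cm


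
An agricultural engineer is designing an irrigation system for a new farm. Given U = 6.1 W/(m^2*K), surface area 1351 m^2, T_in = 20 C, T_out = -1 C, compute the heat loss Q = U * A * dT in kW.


dT = 20 - (-1) = 21 K
Q = U * A * dT
  = 6.1 * 1351 * 21
  = 173063.10 W = 173.06 kW


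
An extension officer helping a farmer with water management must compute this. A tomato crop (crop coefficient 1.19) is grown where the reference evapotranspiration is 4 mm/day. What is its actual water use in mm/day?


ETc = Kc * ET0
    = 1.19 * 4
    = 4.76 mm/day


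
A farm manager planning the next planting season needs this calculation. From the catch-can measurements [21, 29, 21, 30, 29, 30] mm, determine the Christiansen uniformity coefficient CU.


xbar = 160 / 6 = 26.667
sum|xi - xbar| = 22.667
CU = 100 * (1 - 22.667 / (6 * 26.667))
   = 100 * (1 - 0.1417)
   = 85.83%


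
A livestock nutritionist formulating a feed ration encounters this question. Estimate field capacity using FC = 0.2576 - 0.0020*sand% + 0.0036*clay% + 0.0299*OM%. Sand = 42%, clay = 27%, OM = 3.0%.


FC = 0.2576 - 0.0020*42 + 0.0036*27 + 0.0299*3.0
   = 0.2576 - 0.0840 + 0.0972 + 0.0897
   = 0.3605


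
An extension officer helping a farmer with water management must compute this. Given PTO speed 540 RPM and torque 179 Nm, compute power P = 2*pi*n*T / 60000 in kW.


P = 2*pi*n*T / 60000
  = 2*pi * 540 * 179 / 60000
  = 607332.69 / 60000
  = 10.12 kW


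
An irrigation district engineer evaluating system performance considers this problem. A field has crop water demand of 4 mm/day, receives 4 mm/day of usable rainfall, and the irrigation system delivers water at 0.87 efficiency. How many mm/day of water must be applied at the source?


IWR = (ETc - Pe) / Ea
    = (4 - 4) / 0.87
    = 0 / 0.87
    = 0 mm/day


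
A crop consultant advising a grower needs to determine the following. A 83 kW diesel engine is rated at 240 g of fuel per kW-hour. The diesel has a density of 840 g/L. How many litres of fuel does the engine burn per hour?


FC = P * BSFC / rho_fuel
   = 83 * 240 / 840
   = 19920 / 840
   = 23.71 L/h


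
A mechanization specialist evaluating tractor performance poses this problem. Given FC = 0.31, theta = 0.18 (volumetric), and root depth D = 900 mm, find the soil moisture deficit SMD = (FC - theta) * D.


SMD = (FC - theta) * D
    = (0.31 - 0.18) * 900
    = 0.130 * 900
    = 117 mm


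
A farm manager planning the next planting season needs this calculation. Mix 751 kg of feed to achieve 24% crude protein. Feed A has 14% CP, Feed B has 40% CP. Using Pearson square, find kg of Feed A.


parts_A = CP_b - target = 40 - 24 = 16
parts_B = target - CP_a = 24 - 14 = 10
total_parts = 16 + 10 = 26
Feed A = 751 * 16 / 26 = 462.15 kg
Feed B = 751 * 10 / 26 = 288.85 kg

462.15 kg


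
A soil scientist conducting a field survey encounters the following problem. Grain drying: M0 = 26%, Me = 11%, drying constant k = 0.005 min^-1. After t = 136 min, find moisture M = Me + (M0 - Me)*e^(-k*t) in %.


M = Me + (M0 - Me) * e^(-k*t)
  = 11 + (26 - 11) * e^(-0.005*136)
  = 11 + 15 * e^(-0.680)
  = 11 + 15 * 0.50662
  = 11 + 7.5993
  = 18.60%


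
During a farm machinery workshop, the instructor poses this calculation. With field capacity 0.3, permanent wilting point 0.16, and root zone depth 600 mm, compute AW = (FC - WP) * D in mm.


AW = (FC - WP) * D
   = (0.3 - 0.16) * 600
   = 0.14 * 600
   = 84 mm


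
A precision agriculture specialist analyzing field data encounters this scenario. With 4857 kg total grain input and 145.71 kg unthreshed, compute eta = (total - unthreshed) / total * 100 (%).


eta = (total - unthreshed) / total * 100
    = (4857 - 145.71) / 4857 * 100
    = 4711.29 / 4857 * 100
    = 97%


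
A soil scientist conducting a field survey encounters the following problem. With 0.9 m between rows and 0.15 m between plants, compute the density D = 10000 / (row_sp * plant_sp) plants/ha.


D = 10000 / (row_sp * plant_sp)
  = 10000 / (0.9 * 0.15)
  = 10000 / 0.1350
  = 74074.07 plants/ha


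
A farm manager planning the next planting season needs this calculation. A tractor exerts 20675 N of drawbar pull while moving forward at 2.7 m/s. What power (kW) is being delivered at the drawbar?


P = F * v / 1000
  = 20675 * 2.7 / 1000
  = 55822.50 / 1000
  = 55.82 kW


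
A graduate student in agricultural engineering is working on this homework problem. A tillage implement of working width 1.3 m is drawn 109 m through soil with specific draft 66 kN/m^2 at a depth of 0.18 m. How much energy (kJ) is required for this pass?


E = k * d * w * L
  = 66 * 0.18 * 1.3 * 109
  = 1683.40 kJ


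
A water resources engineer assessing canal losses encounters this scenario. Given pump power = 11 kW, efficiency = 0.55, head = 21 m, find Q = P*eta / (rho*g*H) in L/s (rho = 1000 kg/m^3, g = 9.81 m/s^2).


Q = (P * 1000 * eta) / (rho * g * H)
  = (11 * 1000 * 0.55) / (1000 * 9.81 * 21)
  = 6050 / 206010
  = 0.02937 m^3/s = 29.37 L/s


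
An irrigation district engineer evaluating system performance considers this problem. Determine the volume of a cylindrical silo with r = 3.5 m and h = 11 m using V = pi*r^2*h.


V = pi * r^2 * h
  = pi * 3.5^2 * 11
  = pi * 12.25 * 11
  = 423.33 m^3


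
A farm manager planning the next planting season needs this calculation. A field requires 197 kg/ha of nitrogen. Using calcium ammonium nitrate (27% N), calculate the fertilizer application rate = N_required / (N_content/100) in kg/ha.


Rate = N_required / (N_content / 100)
     = 197 / (27 / 100)
     = 197 / 0.27
     = 729.63 kg/ha


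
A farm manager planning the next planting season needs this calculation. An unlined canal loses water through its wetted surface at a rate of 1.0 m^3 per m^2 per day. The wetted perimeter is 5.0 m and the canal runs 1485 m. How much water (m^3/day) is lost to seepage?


S = C * P * L
  = 1.0 * 5.0 * 1485
  = 7425 m^3/day


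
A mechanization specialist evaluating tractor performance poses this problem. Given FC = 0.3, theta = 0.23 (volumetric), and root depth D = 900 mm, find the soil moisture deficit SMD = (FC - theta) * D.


SMD = (FC - theta) * D
    = (0.3 - 0.23) * 900
    = 0.070 * 900
    = 63 mm


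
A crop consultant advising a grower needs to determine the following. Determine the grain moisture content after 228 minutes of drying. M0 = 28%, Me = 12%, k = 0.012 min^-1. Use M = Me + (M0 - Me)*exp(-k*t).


M = Me + (M0 - Me) * e^(-k*t)
  = 12 + (28 - 12) * e^(-0.012*228)
  = 12 + 16 * e^(-2.736)
  = 12 + 16 * 0.06483
  = 12 + 1.0373
  = 13.04%


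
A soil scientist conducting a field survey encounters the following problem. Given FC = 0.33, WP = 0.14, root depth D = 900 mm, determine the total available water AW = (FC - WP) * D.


AW = (FC - WP) * D
   = (0.33 - 0.14) * 900
   = 0.19 * 900
   = 171 mm


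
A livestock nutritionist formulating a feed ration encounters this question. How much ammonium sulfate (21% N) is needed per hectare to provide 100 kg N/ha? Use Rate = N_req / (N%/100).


Rate = N_required / (N_content / 100)
     = 100 / (21 / 100)
     = 100 / 0.21
     = 476.19 kg/ha


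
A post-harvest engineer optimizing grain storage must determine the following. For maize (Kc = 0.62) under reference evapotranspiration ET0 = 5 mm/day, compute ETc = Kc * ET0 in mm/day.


ETc = Kc * ET0
    = 0.62 * 5
    = 3.10 mm/day


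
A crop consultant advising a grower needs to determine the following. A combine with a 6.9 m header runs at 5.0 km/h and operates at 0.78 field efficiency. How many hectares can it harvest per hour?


C = w * v * eta_f / 10
  = 6.9 * 5.0 * 0.78 / 10
  = 26.91 / 10
  = 2.69 ha/h


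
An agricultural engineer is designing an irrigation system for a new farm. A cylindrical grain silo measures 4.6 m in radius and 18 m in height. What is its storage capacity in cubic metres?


V = pi * r^2 * h
  = pi * 4.6^2 * 18
  = pi * 21.16 * 18
  = 1196.57 m^3


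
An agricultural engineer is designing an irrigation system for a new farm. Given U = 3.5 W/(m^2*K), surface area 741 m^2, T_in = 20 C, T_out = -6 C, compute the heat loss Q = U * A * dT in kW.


dT = 20 - (-6) = 26 K
Q = U * A * dT
  = 3.5 * 741 * 26
  = 67431 W = 67.43 kW


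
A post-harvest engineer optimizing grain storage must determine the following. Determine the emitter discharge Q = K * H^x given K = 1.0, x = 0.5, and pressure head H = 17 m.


Q = K * H^x
  = 1.0 * 17^0.5
  = 1.0 * 4.1231
  = 4.12 L/h


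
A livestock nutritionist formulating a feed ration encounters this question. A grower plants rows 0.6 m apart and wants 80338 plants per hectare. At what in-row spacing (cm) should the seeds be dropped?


spacing = 10000 / (row_sp * density)
        = 10000 / (0.6 * 80338)
        = 10000 / 48202.80
        = 0.20746 m = 20.75 cm


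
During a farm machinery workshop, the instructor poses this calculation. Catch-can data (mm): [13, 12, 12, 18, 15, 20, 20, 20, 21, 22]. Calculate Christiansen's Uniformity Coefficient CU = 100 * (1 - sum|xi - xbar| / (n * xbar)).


xbar = 173 / 10 = 17.300
sum|xi - xbar| = 34.400
CU = 100 * (1 - 34.400 / (10 * 17.300))
   = 100 * (1 - 0.1988)
   = 80.12%


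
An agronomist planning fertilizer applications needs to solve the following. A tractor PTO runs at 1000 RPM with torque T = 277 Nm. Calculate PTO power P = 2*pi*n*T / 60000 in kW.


P = 2*pi*n*T / 60000
  = 2*pi * 1000 * 277 / 60000
  = 1740442.33 / 60000
  = 29.01 kW


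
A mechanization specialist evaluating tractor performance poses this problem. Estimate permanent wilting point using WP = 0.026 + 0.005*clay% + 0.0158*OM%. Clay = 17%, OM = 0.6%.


WP = 0.026 + 0.005*17 + 0.0158*0.6
   = 0.026 + 0.0850 + 0.0095
   = 0.1205


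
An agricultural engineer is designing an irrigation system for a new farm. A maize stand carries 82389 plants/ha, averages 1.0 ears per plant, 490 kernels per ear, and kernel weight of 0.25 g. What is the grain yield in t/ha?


Y = density * ears * kernels * kw
  = 82389 * 1.0 * 490 * 0.25 g/ha
  = 10092652.50 g/ha
  = 10092.65 kg/ha = 10.09 t/ha


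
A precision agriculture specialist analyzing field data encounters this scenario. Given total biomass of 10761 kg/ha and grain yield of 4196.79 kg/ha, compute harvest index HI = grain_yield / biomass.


HI = grain_yield / biomass
   = 4196.79 / 10761
   = 0.39


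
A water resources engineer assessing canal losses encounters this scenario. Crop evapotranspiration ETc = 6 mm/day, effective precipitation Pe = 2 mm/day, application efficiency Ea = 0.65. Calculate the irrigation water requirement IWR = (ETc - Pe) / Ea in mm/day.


IWR = (ETc - Pe) / Ea
    = (6 - 2) / 0.65
    = 4 / 0.65
    = 6.15 mm/day


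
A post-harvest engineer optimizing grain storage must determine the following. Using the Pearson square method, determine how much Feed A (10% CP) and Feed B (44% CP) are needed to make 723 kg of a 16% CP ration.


parts_A = CP_b - target = 44 - 16 = 28
parts_B = target - CP_a = 16 - 10 = 6
total_parts = 28 + 6 = 34
Feed A = 723 * 28 / 34 = 595.41 kg
Feed B = 723 * 6 / 34 = 127.59 kg

595.41 kg


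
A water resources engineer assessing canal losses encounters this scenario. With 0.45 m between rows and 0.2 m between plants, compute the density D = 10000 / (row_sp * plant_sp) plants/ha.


D = 10000 / (row_sp * plant_sp)
  = 10000 / (0.45 * 0.2)
  = 10000 / 0.0900
  = 111111.11 plants/ha


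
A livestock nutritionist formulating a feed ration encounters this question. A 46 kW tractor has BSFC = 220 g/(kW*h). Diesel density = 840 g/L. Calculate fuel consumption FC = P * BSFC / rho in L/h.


FC = P * BSFC / rho_fuel
   = 46 * 220 / 840
   = 10120 / 840
   = 12.05 L/h


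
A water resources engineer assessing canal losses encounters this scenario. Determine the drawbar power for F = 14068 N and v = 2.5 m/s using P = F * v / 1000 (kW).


P = F * v / 1000
  = 14068 * 2.5 / 1000
  = 35170 / 1000
  = 35.17 kW


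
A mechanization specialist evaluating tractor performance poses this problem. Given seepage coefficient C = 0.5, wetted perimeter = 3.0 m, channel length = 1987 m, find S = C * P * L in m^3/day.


S = C * P * L
  = 0.5 * 3.0 * 1987
  = 2980.50 m^3/day


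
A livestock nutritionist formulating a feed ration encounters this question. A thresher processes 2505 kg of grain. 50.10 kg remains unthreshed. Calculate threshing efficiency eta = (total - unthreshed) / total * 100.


eta = (total - unthreshed) / total * 100
    = (2505 - 50.10) / 2505 * 100
    = 2454.90 / 2505 * 100
    = 98%


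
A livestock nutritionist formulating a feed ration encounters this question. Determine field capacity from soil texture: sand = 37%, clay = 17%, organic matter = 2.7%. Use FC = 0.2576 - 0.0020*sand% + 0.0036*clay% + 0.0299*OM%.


FC = 0.2576 - 0.0020*37 + 0.0036*17 + 0.0299*2.7
   = 0.2576 - 0.0740 + 0.0612 + 0.0807
   = 0.3255


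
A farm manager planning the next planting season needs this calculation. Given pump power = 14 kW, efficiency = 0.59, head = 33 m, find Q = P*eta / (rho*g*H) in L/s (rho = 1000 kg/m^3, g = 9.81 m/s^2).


Q = (P * 1000 * eta) / (rho * g * H)
  = (14 * 1000 * 0.59) / (1000 * 9.81 * 33)
  = 8260 / 323730
  = 0.02552 m^3/s = 25.52 L/s


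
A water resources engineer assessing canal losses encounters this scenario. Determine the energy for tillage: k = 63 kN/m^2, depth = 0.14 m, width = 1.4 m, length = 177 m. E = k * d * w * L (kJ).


E = k * d * w * L
  = 63 * 0.14 * 1.4 * 177
  = 2185.60 kJ


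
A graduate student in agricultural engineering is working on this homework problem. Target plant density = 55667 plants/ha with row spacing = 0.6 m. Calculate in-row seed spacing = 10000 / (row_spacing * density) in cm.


spacing = 10000 / (row_sp * density)
        = 10000 / (0.6 * 55667)
        = 10000 / 33400.20
        = 0.29940 m = 29.94 cm


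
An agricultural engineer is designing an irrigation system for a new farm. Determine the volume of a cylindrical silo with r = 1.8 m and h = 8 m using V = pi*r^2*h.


V = pi * r^2 * h
  = pi * 1.8^2 * 8
  = pi * 3.24 * 8
  = 81.43 m^3


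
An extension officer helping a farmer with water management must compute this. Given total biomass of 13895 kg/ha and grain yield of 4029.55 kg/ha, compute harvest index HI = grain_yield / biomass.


HI = grain_yield / biomass
   = 4029.55 / 13895
   = 0.29


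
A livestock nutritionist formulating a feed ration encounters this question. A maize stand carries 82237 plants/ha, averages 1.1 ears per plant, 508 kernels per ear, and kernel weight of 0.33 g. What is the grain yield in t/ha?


Y = density * ears * kernels * kw
  = 82237 * 1.1 * 508 * 0.33 g/ha
  = 15164831.75 g/ha
  = 15164.83 kg/ha = 15.16 t/ha


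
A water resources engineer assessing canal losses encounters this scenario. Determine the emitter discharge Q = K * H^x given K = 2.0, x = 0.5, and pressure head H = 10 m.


Q = K * H^x
  = 2.0 * 10^0.5
  = 2.0 * 3.1623
  = 6.32 L/h


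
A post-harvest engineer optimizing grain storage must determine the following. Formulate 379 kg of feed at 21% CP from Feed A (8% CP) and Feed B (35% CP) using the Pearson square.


parts_A = CP_b - target = 35 - 21 = 14
parts_B = target - CP_a = 21 - 8 = 13
total_parts = 14 + 13 = 27
Feed A = 379 * 14 / 27 = 196.52 kg
Feed B = 379 * 13 / 27 = 182.48 kg

196.52 kg


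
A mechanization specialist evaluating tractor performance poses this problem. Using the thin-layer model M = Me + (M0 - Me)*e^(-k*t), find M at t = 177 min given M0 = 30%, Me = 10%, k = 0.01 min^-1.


M = Me + (M0 - Me) * e^(-k*t)
  = 10 + (30 - 10) * e^(-0.01*177)
  = 10 + 20 * e^(-1.770)
  = 10 + 20 * 0.17033
  = 10 + 3.4067
  = 13.41%


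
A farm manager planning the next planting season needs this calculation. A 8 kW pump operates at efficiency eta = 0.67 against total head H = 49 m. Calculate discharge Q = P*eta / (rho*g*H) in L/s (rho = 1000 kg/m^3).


Q = (P * 1000 * eta) / (rho * g * H)
  = (8 * 1000 * 0.67) / (1000 * 9.81 * 49)
  = 5360 / 480690
  = 0.01115 m^3/s = 11.15 L/s


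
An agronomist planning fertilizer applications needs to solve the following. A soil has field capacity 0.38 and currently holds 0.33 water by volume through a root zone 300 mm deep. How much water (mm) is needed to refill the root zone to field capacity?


SMD = (FC - theta) * D
    = (0.38 - 0.33) * 300
    = 0.050 * 300
    = 15 mm


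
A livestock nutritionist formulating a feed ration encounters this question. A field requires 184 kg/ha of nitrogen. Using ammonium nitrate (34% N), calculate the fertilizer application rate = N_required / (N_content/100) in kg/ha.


Rate = N_required / (N_content / 100)
     = 184 / (34 / 100)
     = 184 / 0.34
     = 541.18 kg/ha


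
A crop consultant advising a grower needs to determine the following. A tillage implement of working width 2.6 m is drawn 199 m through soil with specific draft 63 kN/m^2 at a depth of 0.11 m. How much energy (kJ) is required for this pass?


E = k * d * w * L
  = 63 * 0.11 * 2.6 * 199
  = 3585.58 kJ


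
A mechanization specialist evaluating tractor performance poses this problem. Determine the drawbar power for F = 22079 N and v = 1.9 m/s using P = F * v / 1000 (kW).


P = F * v / 1000
  = 22079 * 1.9 / 1000
  = 41950.10 / 1000
  = 41.95 kW


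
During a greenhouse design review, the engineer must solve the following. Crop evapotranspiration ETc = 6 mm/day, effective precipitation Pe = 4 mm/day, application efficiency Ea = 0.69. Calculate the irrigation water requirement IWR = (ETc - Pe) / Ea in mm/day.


IWR = (ETc - Pe) / Ea
    = (6 - 4) / 0.69
    = 2 / 0.69
    = 2.90 mm/day


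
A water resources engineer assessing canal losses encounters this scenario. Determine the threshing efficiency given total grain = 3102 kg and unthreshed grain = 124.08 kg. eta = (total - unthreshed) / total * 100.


eta = (total - unthreshed) / total * 100
    = (3102 - 124.08) / 3102 * 100
    = 2977.92 / 3102 * 100
    = 96%


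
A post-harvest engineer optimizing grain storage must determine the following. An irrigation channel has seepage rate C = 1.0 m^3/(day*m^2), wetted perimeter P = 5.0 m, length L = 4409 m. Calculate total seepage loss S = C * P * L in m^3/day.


S = C * P * L
  = 1.0 * 5.0 * 4409
  = 22045 m^3/day


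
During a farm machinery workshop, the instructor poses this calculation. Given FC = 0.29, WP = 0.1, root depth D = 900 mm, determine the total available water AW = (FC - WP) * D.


AW = (FC - WP) * D
   = (0.29 - 0.1) * 900
   = 0.19 * 900
   = 171 mm


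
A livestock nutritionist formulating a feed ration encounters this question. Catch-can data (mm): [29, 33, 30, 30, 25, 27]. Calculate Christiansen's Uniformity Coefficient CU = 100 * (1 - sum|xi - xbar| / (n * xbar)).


xbar = 174 / 6 = 29
sum|xi - xbar| = 12
CU = 100 * (1 - 12 / (6 * 29))
   = 100 * (1 - 0.0690)
   = 93.10%


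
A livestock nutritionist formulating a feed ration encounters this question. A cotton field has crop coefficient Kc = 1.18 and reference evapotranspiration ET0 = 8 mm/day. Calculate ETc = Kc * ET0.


ETc = Kc * ET0
    = 1.18 * 8
    = 9.44 mm/day


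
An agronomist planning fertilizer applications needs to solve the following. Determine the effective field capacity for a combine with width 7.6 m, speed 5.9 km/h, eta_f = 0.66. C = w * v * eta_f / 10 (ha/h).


C = w * v * eta_f / 10
  = 7.6 * 5.9 * 0.66 / 10
  = 29.59 / 10
  = 2.96 ha/h


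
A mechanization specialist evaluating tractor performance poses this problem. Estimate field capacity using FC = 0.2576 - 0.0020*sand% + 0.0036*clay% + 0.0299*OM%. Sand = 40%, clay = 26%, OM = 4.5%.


FC = 0.2576 - 0.0020*40 + 0.0036*26 + 0.0299*4.5
   = 0.2576 - 0.0800 + 0.0936 + 0.1346
   = 0.4058


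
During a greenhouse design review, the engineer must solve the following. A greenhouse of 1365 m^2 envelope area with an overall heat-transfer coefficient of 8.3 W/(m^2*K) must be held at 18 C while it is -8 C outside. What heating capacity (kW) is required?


dT = 18 - (-8) = 26 K
Q = U * A * dT
  = 8.3 * 1365 * 26
  = 294567 W = 294.57 kW


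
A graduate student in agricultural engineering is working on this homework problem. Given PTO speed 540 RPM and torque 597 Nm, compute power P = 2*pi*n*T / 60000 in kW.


P = 2*pi*n*T / 60000
  = 2*pi * 540 * 597 / 60000
  = 2025573.28 / 60000
  = 33.76 kW


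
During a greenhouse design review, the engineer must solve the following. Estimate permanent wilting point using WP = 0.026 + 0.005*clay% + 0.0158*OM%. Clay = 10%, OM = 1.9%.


WP = 0.026 + 0.005*10 + 0.0158*1.9
   = 0.026 + 0.0500 + 0.0300
   = 0.1060


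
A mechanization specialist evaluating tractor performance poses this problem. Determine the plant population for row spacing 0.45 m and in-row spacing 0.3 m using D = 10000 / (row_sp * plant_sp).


D = 10000 / (row_sp * plant_sp)
  = 10000 / (0.45 * 0.3)
  = 10000 / 0.1350
  = 74074.07 plants/ha


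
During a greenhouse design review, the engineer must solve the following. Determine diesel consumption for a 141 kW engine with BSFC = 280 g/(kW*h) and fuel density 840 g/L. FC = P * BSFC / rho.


FC = P * BSFC / rho_fuel
   = 141 * 280 / 840
   = 39480 / 840
   = 47 L/h


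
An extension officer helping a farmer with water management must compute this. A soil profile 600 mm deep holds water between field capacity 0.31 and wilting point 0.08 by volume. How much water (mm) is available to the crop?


AW = (FC - WP) * D
   = (0.31 - 0.08) * 600
   = 0.23 * 600
   = 138 mm


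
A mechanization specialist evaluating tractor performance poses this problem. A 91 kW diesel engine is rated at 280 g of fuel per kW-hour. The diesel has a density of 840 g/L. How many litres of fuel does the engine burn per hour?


FC = P * BSFC / rho_fuel
   = 91 * 280 / 840
   = 25480 / 840
   = 30.33 L/h


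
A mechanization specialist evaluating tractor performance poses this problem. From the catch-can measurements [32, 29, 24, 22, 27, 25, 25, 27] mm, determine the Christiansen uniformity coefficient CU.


xbar = 211 / 8 = 26.375
sum|xi - xbar| = 19
CU = 100 * (1 - 19 / (8 * 26.375))
   = 100 * (1 - 0.0900)
   = 91.00%


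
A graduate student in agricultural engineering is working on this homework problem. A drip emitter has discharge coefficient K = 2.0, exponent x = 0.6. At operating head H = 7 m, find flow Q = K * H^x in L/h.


Q = K * H^x
  = 2.0 * 7^0.6
  = 2.0 * 3.2141
  = 6.43 L/h


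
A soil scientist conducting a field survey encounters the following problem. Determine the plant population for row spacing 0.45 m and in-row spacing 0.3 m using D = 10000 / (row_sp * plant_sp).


D = 10000 / (row_sp * plant_sp)
  = 10000 / (0.45 * 0.3)
  = 10000 / 0.1350
  = 74074.07 plants/ha


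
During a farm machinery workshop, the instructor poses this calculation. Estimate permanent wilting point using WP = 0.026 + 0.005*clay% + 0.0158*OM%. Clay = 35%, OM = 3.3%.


WP = 0.026 + 0.005*35 + 0.0158*3.3
   = 0.026 + 0.1750 + 0.0521
   = 0.2531


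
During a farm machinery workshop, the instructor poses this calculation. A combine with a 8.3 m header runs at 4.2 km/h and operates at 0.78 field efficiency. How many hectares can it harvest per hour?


C = w * v * eta_f / 10
  = 8.3 * 4.2 * 0.78 / 10
  = 27.19 / 10
  = 2.72 ha/h


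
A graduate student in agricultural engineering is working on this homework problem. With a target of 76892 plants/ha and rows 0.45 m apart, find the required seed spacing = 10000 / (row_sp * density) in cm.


spacing = 10000 / (row_sp * density)
        = 10000 / (0.45 * 76892)
        = 10000 / 34601.40
        = 0.28901 m = 28.90 cm
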